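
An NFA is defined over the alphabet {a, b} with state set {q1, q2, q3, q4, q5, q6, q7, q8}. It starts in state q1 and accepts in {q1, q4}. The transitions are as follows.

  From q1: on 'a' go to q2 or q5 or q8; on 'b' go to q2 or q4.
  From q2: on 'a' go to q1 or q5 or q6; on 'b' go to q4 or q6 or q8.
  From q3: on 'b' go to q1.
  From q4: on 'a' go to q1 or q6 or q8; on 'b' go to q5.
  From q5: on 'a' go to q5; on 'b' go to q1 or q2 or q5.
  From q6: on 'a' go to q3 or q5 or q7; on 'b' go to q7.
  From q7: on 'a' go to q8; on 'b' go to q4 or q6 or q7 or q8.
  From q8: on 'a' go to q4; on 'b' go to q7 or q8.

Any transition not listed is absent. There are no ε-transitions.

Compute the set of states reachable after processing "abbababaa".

Start in {q1}.
Read 'a': q1→{q2, q5, q8}; now {q2, q5, q8}.
Read 'b': q2→{q4, q6, q8}, q5→{q1, q2, q5}, q8→{q7, q8}; now {q1, q2, q4, q5, q6, q7, q8}.
Read 'b': q1→{q2, q4}, q2→{q4, q6, q8}, q4→{q5}, q5→{q1, q2, q5}, q6→{q7}, q7→{q4, q6, q7, q8}, q8→{q7, q8}; now {q1, q2, q4, q5, q6, q7, q8}.
Read 'a': q1→{q2, q5, q8}, q2→{q1, q5, q6}, q4→{q1, q6, q8}, q5→{q5}, q6→{q3, q5, q7}, q7→{q8}, q8→{q4}; now {q1, q2, q3, q4, q5, q6, q7, q8}.
Read 'b': q1→{q2, q4}, q2→{q4, q6, q8}, q3→{q1}, q4→{q5}, q5→{q1, q2, q5}, q6→{q7}, q7→{q4, q6, q7, q8}, q8→{q7, q8}; now {q1, q2, q4, q5, q6, q7, q8}.
Read 'a': q1→{q2, q5, q8}, q2→{q1, q5, q6}, q4→{q1, q6, q8}, q5→{q5}, q6→{q3, q5, q7}, q7→{q8}, q8→{q4}; now {q1, q2, q3, q4, q5, q6, q7, q8}.
Read 'b': q1→{q2, q4}, q2→{q4, q6, q8}, q3→{q1}, q4→{q5}, q5→{q1, q2, q5}, q6→{q7}, q7→{q4, q6, q7, q8}, q8→{q7, q8}; now {q1, q2, q4, q5, q6, q7, q8}.
Read 'a': q1→{q2, q5, q8}, q2→{q1, q5, q6}, q4→{q1, q6, q8}, q5→{q5}, q6→{q3, q5, q7}, q7→{q8}, q8→{q4}; now {q1, q2, q3, q4, q5, q6, q7, q8}.
Read 'a': q1→{q2, q5, q8}, q2→{q1, q5, q6}, q3→∅, q4→{q1, q6, q8}, q5→{q5}, q6→{q3, q5, q7}, q7→{q8}, q8→{q4}; now {q1, q2, q3, q4, q5, q6, q7, q8}.

{q1, q2, q3, q4, q5, q6, q7, q8}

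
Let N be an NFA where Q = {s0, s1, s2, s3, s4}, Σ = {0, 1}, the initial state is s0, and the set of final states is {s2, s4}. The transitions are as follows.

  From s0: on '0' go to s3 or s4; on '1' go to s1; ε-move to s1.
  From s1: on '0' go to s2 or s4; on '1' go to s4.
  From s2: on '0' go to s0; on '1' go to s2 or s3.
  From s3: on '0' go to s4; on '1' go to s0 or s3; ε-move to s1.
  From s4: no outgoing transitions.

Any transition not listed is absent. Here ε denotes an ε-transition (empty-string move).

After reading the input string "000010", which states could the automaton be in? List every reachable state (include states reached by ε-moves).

{s0, s1, s2, s3, s4}

Start: ε-closure({s0}) = {s0, s1}.
Read '0': s0→{s3, s4}, s1→{s2, s4}; union {s2, s3, s4}; ε-closure = {s1, s2, s3, s4}.
Read '0': s1→{s2, s4}, s2→{s0}, s3→{s4}, s4→∅; union {s0, s2, s4}; ε-closure = {s0, s1, s2, s4}.
Read '0': s0→{s3, s4}, s1→{s2, s4}, s2→{s0}, s4→∅; union {s0, s2, s3, s4}; ε-closure = {s0, s1, s2, s3, s4}.
Read '0': s0→{s3, s4}, s1→{s2, s4}, s2→{s0}, s3→{s4}, s4→∅; union {s0, s2, s3, s4}; ε-closure = {s0, s1, s2, s3, s4}.
Read '1': s0→{s1}, s1→{s4}, s2→{s2, s3}, s3→{s0, s3}, s4→∅; now {s0, s1, s2, s3, s4}.
Read '0': s0→{s3, s4}, s1→{s2, s4}, s2→{s0}, s3→{s4}, s4→∅; union {s0, s2, s3, s4}; ε-closure = {s0, s1, s2, s3, s4}.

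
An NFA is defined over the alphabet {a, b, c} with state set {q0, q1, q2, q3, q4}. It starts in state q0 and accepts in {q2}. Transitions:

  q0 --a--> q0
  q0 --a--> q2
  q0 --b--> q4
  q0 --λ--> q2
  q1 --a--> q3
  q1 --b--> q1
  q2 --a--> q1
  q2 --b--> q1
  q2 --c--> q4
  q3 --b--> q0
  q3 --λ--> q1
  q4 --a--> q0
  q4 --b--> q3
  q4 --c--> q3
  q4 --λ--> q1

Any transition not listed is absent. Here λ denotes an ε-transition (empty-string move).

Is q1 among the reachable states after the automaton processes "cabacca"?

Yes

Start: ε-closure({q0}) = {q0, q2}.
Read 'c': {q0, q2} → {q1, q4}.
Read 'a': {q1, q4} → {q0, q1, q2, q3}.
Read 'b': {q0, q1, q2, q3} → {q0, q1, q2, q4}.
Read 'a': {q0, q1, q2, q4} → {q0, q1, q2, q3}.
Read 'c': {q0, q1, q2, q3} → {q1, q4}.
Read 'c': {q1, q4} → {q1, q3}.
Read 'a': {q1, q3} → {q1, q3}.
State q1 is in {q1, q3}.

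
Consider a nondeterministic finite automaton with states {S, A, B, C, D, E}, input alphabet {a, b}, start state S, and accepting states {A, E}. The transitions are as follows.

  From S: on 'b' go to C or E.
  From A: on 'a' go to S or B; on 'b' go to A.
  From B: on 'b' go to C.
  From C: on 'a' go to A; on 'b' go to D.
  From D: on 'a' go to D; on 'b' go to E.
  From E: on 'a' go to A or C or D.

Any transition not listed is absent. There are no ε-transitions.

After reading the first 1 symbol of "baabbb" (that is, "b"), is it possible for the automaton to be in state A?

No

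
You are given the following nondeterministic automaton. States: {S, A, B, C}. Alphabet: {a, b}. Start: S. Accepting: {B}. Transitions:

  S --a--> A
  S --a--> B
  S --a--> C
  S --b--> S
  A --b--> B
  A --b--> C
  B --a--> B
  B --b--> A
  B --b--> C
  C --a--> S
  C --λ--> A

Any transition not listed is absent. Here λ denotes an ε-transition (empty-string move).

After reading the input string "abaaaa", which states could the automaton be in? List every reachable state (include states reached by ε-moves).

{A, B, C}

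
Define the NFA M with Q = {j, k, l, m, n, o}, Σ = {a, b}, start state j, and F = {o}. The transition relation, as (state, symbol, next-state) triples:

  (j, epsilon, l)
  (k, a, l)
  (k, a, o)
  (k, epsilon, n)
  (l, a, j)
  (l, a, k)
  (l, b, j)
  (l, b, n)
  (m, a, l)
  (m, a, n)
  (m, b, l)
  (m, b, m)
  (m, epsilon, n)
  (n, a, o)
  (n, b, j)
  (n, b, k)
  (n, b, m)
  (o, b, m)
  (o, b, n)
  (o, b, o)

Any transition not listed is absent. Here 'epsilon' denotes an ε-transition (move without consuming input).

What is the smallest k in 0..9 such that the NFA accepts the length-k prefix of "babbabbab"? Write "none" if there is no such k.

2

Start: ε-closure({j}) = {j, l}.
Read 'b': j→∅, l→{j, n}; union {j, n}; ε-closure = {j, l, n}.
Read 'a': j→∅, l→{j, k}, n→{o}; union {j, k, o}; ε-closure = {j, k, l, n, o}.
None of the earlier sets intersect F, but {j, k, l, n, o} does.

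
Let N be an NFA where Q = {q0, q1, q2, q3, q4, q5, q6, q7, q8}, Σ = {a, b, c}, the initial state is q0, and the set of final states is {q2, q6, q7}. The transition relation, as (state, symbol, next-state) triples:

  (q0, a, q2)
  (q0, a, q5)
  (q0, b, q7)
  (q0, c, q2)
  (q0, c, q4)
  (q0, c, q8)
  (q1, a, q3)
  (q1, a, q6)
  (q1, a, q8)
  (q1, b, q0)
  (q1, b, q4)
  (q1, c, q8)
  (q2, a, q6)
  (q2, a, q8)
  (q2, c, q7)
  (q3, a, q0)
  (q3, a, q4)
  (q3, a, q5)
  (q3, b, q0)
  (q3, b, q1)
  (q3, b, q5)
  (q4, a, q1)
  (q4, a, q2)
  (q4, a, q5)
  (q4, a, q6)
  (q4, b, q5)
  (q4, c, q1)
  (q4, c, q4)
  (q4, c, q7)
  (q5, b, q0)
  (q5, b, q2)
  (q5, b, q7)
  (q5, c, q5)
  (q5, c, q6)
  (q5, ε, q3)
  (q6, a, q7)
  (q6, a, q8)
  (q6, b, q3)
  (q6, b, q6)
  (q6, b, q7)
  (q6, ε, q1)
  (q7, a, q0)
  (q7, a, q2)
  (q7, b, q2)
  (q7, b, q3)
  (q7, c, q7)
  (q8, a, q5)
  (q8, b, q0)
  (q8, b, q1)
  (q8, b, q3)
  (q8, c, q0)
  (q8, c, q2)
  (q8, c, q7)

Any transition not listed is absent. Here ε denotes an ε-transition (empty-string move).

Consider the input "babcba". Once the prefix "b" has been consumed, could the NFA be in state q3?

No

Start in {q0}.
Read 'b': q0→{q7}; now {q7}.
State q3 is not in {q7}.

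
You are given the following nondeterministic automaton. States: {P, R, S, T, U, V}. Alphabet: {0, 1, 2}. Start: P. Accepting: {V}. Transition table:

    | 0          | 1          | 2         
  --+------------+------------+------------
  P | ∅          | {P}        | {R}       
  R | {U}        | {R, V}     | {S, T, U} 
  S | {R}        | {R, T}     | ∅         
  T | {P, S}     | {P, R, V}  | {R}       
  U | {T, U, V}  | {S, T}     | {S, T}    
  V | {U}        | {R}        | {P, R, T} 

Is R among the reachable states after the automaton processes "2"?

Yes

Start in {P}.
Read '2': P→{R}; now {R}.
State R is in {R}.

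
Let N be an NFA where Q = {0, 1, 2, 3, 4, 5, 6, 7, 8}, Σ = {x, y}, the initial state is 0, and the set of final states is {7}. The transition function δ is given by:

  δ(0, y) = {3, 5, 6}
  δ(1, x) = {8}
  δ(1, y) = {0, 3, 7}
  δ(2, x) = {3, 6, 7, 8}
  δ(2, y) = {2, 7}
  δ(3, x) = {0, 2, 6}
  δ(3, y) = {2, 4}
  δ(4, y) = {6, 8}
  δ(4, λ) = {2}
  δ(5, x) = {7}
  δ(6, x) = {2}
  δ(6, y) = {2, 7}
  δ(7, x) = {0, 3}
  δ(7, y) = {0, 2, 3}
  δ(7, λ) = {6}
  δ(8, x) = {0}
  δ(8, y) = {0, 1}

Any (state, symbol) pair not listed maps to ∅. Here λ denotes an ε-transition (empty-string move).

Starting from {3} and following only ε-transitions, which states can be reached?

Begin with {3}.
No ε-moves leave this set, so the closure equals the set itself.

{3}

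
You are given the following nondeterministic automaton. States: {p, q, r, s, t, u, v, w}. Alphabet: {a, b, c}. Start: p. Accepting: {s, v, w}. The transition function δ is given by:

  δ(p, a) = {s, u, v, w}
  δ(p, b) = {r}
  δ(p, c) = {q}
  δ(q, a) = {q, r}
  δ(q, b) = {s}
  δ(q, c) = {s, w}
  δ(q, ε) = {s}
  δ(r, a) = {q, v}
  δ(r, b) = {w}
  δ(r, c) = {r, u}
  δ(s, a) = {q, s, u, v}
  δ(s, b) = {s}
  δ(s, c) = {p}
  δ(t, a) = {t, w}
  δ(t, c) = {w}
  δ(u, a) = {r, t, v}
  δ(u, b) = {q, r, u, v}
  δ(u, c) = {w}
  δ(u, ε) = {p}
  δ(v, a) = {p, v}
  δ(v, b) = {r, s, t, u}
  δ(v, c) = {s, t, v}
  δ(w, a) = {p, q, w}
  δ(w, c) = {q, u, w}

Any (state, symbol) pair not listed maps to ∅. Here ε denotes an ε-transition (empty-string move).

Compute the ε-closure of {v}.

{v}

Begin with {v}.
No ε-moves leave this set, so the closure equals the set itself.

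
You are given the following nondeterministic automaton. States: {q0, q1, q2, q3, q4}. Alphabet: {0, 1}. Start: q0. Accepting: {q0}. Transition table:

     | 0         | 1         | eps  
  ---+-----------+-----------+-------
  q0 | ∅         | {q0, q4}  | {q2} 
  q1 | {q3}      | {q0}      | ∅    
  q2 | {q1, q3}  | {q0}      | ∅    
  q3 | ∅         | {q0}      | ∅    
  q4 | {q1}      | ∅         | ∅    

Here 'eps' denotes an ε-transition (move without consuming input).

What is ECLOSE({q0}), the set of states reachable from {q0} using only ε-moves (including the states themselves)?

Begin with {q0}.
ε-move q0 → q2; add q2.

{q0, q2}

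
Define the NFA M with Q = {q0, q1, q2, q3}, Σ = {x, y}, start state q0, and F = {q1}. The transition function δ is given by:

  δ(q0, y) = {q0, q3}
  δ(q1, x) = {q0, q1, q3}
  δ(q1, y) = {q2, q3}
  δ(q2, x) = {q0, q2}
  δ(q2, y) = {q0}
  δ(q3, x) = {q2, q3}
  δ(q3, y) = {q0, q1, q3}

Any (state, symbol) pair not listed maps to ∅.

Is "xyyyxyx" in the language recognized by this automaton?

No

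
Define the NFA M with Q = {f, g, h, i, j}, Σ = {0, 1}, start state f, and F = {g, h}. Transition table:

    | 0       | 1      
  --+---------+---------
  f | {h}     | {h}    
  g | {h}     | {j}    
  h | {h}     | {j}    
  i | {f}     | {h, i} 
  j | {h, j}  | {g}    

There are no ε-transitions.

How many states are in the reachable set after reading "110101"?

2

Start in {f}.
Read '1': f→{h}; now {h}.
Read '1': h→{j}; now {j}.
Read '0': j→{h, j}; now {h, j}.
Read '1': h→{j}, j→{g}; now {g, j}.
Read '0': g→{h}, j→{h, j}; now {h, j}.
Read '1': h→{j}, j→{g}; now {g, j}.
That set has 2 states.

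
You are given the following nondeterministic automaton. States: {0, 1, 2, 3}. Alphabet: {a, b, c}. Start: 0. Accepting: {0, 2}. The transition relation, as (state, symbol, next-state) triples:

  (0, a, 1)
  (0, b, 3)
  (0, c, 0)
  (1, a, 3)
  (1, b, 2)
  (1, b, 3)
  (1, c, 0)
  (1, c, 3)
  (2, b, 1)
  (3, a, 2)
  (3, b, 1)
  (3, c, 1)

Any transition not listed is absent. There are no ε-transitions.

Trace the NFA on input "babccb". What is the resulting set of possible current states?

Start in {0}.
Read 'b': 0→{3}; now {3}.
Read 'a': 3→{2}; now {2}.
Read 'b': 2→{1}; now {1}.
Read 'c': 1→{0, 3}; now {0, 3}.
Read 'c': 0→{0}, 3→{1}; now {0, 1}.
Read 'b': 0→{3}, 1→{2, 3}; now {2, 3}.

{2, 3}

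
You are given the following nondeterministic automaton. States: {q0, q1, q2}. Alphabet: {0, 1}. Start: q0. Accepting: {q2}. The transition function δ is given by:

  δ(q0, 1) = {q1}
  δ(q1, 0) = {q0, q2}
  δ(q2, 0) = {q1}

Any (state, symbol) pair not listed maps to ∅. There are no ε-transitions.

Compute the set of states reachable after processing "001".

Start in {q0}.
Read '0': q0→∅; now ∅.
The set is empty and remains empty for the remaining 2 symbols.

∅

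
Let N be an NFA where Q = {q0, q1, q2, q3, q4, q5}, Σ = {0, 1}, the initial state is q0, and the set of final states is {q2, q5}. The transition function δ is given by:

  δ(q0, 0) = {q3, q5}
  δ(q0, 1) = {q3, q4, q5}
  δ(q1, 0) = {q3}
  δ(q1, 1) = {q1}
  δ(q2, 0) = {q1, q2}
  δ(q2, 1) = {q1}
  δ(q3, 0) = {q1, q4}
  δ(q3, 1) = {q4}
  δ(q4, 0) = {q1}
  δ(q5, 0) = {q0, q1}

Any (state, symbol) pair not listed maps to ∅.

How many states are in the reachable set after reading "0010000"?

Start in {q0}.
Read '0': {q0} → {q3, q5}.
Read '0': {q3, q5} → {q0, q1, q4}.
Read '1': {q0, q1, q4} → {q1, q3, q4, q5}.
Read '0': {q1, q3, q4, q5} → {q0, q1, q3, q4}.
Read '0': {q0, q1, q3, q4} → {q1, q3, q4, q5}.
Read '0': {q1, q3, q4, q5} → {q0, q1, q3, q4}.
Read '0': {q0, q1, q3, q4} → {q1, q3, q4, q5}.
That set has 4 states.

4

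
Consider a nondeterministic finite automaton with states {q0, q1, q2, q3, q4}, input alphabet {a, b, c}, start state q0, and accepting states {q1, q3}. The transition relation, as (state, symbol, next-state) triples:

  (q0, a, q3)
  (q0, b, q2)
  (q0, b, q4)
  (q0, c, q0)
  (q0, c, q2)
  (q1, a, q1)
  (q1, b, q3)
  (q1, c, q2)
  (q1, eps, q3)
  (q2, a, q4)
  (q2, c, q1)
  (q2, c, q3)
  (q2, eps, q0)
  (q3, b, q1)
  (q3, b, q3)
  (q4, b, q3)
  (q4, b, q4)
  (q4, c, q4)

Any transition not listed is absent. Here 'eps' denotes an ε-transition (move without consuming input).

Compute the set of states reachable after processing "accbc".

∅

Start in {q0}.
Read 'a': {q0} → {q3}.
Read 'c': {q3} → ∅.
The set is empty and remains empty for the remaining 3 symbols.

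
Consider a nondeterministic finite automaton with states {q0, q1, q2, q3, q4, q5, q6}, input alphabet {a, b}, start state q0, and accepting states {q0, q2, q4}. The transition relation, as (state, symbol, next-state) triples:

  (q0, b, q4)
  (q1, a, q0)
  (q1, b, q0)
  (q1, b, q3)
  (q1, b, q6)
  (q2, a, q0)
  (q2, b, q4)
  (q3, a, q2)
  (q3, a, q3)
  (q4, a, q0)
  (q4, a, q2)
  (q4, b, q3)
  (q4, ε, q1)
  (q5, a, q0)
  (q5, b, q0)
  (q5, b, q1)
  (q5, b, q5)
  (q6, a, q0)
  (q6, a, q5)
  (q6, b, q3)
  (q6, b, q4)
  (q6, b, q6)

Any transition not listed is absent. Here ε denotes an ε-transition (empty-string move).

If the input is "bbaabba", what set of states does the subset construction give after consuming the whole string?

Start in {q0}.
Read 'b': q0→{q4}; union {q4}; ε-closure = {q1, q4}.
Read 'b': q1→{q0, q3, q6}, q4→{q3}; now {q0, q3, q6}.
Read 'a': q0→∅, q3→{q2, q3}, q6→{q0, q5}; now {q0, q2, q3, q5}.
Read 'a': q0→∅, q2→{q0}, q3→{q2, q3}, q5→{q0}; now {q0, q2, q3}.
Read 'b': q0→{q4}, q2→{q4}, q3→∅; union {q4}; ε-closure = {q1, q4}.
Read 'b': q1→{q0, q3, q6}, q4→{q3}; now {q0, q3, q6}.
Read 'a': q0→∅, q3→{q2, q3}, q6→{q0, q5}; now {q0, q2, q3, q5}.

{q0, q2, q3, q5}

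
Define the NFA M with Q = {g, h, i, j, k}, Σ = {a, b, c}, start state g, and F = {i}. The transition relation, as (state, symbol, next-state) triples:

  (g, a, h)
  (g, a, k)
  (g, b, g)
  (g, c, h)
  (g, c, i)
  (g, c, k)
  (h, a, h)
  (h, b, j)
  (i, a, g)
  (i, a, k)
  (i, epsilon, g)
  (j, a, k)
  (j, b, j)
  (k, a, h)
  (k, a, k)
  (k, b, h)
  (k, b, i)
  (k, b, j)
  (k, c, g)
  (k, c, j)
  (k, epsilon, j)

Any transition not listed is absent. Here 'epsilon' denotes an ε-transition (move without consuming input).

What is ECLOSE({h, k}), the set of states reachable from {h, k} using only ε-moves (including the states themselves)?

Begin with {h, k}.
ε-move k → j; add j.

{h, j, k}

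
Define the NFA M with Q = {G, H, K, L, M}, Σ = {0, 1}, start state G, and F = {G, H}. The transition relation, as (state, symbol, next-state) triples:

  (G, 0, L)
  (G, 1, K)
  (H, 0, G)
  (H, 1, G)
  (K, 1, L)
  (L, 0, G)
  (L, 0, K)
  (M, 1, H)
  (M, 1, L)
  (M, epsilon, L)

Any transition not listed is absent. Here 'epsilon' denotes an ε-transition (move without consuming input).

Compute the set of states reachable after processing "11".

Start in {G}.
Read '1': G→{K}; now {K}.
Read '1': K→{L}; now {L}.

{L}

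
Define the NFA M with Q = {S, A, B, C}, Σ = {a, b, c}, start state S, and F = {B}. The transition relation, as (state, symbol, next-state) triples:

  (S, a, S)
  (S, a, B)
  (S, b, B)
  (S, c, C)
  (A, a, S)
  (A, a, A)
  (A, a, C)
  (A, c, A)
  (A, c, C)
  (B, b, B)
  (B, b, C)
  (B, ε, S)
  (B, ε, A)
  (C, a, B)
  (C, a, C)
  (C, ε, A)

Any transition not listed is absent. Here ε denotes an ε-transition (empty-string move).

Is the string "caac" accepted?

No

Start in {S}.
Read 'c': {S} → {A, C}.
Read 'a': {A, C} → {S, A, B, C}.
Read 'a': {S, A, B, C} → {S, A, B, C}.
Read 'c': {S, A, B, C} → {A, C}.
The final set {A, C} contains no accepting state.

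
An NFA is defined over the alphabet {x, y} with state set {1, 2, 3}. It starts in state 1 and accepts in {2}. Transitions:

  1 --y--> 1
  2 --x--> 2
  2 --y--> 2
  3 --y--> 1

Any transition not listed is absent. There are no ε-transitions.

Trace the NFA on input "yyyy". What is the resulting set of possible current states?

Start in {1}.
Read 'y': {1} → {1}.
Read 'y': {1} → {1}.
Read 'y': {1} → {1}.
Read 'y': {1} → {1}.

{1}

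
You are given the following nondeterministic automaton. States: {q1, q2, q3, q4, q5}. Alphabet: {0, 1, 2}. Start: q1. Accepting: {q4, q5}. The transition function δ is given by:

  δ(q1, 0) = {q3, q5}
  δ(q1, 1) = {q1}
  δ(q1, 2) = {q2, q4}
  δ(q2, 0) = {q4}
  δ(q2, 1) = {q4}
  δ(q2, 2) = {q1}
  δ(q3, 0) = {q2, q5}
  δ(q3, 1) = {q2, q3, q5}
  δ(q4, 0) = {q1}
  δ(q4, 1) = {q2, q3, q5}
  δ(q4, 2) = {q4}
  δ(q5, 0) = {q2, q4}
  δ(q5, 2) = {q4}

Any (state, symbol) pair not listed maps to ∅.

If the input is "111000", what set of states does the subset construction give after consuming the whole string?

{q1, q2, q4}

Start in {q1}.
Read '1': {q1} → {q1}.
Read '1': {q1} → {q1}.
Read '1': {q1} → {q1}.
Read '0': {q1} → {q3, q5}.
Read '0': {q3, q5} → {q2, q4, q5}.
Read '0': {q2, q4, q5} → {q1, q2, q4}.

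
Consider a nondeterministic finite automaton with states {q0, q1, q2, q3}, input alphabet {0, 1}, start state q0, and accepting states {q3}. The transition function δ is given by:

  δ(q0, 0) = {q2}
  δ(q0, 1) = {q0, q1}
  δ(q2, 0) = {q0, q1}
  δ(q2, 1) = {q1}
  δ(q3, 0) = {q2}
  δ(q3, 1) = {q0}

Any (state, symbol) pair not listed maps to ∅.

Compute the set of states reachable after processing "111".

{q0, q1}

Start in {q0}.
Read '1': q0→{q0, q1}; now {q0, q1}.
Read '1': q0→{q0, q1}, q1→∅; now {q0, q1}.
Read '1': q0→{q0, q1}, q1→∅; now {q0, q1}.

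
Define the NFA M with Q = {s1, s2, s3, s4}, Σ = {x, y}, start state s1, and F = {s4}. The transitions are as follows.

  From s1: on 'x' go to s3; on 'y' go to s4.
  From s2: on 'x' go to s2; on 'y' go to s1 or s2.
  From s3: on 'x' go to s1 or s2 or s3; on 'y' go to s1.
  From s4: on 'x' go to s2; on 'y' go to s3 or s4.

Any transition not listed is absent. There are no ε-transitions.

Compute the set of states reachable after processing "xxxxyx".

{s2, s3}

Start in {s1}.
Read 'x': {s1} → {s3}.
Read 'x': {s3} → {s1, s2, s3}.
Read 'x': {s1, s2, s3} → {s1, s2, s3}.
Read 'x': {s1, s2, s3} → {s1, s2, s3}.
Read 'y': {s1, s2, s3} → {s1, s2, s4}.
Read 'x': {s1, s2, s4} → {s2, s3}.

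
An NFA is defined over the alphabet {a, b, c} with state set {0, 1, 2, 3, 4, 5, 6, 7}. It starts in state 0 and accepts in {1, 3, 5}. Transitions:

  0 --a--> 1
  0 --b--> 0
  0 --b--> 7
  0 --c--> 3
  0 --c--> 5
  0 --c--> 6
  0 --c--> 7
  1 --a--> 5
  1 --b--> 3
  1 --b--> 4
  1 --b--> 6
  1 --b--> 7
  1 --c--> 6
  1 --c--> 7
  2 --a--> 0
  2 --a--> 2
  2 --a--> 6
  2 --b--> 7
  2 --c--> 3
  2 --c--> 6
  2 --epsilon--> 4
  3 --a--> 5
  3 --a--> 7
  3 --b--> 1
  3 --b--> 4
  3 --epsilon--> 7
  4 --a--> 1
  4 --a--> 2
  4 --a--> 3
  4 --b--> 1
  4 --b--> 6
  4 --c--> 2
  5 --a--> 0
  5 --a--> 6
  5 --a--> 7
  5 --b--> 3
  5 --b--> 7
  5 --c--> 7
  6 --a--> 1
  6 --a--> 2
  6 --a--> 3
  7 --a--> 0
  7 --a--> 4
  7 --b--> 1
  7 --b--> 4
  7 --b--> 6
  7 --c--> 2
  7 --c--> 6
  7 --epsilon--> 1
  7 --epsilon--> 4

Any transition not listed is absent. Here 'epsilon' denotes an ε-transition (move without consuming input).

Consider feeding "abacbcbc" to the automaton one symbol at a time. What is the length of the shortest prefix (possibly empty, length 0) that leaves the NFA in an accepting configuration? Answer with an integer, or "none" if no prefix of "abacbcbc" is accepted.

1

Start in {0}.
Read 'a': {0} → {1}.
None of the earlier sets intersect F, but {1} does.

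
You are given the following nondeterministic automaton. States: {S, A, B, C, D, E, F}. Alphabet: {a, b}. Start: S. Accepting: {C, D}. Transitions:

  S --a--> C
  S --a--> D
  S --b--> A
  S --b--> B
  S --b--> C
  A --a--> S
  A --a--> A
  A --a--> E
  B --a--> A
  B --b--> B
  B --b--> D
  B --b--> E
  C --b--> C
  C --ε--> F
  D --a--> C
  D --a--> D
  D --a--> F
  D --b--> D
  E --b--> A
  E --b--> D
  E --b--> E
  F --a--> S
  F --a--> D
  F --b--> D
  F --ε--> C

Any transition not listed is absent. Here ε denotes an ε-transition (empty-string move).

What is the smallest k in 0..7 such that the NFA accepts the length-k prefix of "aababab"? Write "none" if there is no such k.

Start in {S}.
Read 'a': S→{C, D}; union {C, D}; ε-closure = {C, D, F}.
None of the earlier sets intersect F, but {C, D, F} does.

1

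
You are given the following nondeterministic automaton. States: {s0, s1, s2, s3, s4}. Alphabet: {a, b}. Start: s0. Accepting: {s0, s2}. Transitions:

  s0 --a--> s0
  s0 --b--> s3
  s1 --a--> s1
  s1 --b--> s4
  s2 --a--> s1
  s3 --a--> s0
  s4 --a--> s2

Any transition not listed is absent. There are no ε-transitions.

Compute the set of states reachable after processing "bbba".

Start in {s0}.
Read 'b': {s0} → {s3}.
Read 'b': {s3} → ∅.
The set is empty and remains empty for the remaining 2 symbols.

∅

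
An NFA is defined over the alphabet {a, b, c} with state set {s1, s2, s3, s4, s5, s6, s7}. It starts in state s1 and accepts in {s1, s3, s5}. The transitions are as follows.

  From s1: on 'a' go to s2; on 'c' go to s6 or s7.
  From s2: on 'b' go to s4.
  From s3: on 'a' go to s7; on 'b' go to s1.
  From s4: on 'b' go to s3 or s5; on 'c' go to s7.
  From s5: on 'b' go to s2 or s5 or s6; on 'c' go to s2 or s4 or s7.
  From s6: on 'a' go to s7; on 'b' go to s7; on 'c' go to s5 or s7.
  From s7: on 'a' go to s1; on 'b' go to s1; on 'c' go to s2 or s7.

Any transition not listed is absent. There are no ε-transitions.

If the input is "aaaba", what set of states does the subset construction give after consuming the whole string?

Start in {s1}.
Read 'a': {s1} → {s2}.
Read 'a': {s2} → ∅.
The set is empty and remains empty for the remaining 3 symbols.

∅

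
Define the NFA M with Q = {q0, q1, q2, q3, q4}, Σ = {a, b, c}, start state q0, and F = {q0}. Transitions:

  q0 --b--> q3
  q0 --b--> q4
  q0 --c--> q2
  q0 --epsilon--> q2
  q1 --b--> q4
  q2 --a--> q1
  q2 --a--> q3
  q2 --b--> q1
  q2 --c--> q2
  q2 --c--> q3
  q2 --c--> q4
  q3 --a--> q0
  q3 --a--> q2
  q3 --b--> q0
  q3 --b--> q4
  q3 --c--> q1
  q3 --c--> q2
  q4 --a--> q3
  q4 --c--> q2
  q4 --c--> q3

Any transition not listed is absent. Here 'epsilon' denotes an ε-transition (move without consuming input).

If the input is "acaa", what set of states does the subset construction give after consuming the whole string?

{q0, q2}

Start: ε-closure({q0}) = {q0, q2}.
Read 'a': q0→∅, q2→{q1, q3}; now {q1, q3}.
Read 'c': q1→∅, q3→{q1, q2}; now {q1, q2}.
Read 'a': q1→∅, q2→{q1, q3}; now {q1, q3}.
Read 'a': q1→∅, q3→{q0, q2}; now {q0, q2}.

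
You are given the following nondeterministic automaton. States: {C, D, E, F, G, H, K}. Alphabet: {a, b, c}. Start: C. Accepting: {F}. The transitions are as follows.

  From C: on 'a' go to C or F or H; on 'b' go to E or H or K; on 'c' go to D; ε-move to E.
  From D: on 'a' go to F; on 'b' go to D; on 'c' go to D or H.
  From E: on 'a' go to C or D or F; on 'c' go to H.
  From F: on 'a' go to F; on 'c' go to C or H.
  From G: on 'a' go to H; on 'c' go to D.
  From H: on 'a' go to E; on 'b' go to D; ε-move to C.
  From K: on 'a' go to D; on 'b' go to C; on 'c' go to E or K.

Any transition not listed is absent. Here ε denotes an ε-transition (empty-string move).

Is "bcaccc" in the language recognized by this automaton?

Start: ε-closure({C}) = {C, E}.
Read 'b': C→{E, H, K}, E→∅; union {E, H, K}; ε-closure = {C, E, H, K}.
Read 'c': C→{D}, E→{H}, H→∅, K→{E, K}; union {D, E, H, K}; ε-closure = {C, D, E, H, K}.
Read 'a': C→{C, F, H}, D→{F}, E→{C, D, F}, H→{E}, K→{D}; now {C, D, E, F, H}.
Read 'c': C→{D}, D→{D, H}, E→{H}, F→{C, H}, H→∅; union {C, D, H}; ε-closure = {C, D, E, H}.
Read 'c': C→{D}, D→{D, H}, E→{H}, H→∅; union {D, H}; ε-closure = {C, D, E, H}.
Read 'c': C→{D}, D→{D, H}, E→{H}, H→∅; union {D, H}; ε-closure = {C, D, E, H}.
The final set {C, D, E, H} contains no accepting state.

No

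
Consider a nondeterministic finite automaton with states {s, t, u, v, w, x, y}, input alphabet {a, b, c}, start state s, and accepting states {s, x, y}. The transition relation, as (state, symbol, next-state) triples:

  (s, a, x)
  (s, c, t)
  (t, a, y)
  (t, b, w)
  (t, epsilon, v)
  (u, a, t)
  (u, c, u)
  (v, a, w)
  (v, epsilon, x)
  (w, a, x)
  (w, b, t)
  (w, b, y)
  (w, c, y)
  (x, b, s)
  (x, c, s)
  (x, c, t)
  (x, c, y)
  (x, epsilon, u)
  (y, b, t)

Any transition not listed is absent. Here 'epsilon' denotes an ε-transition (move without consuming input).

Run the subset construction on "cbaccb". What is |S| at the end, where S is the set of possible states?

6

Start in {s}.
Read 'c': {s} → {t, u, v, x}.
Read 'b': {t, u, v, x} → {s, w}.
Read 'a': {s, w} → {u, x}.
Read 'c': {u, x} → {s, t, u, v, x, y}.
Read 'c': {s, t, u, v, x, y} → {s, t, u, v, x, y}.
Read 'b': {s, t, u, v, x, y} → {s, t, u, v, w, x}.
That set has 6 states.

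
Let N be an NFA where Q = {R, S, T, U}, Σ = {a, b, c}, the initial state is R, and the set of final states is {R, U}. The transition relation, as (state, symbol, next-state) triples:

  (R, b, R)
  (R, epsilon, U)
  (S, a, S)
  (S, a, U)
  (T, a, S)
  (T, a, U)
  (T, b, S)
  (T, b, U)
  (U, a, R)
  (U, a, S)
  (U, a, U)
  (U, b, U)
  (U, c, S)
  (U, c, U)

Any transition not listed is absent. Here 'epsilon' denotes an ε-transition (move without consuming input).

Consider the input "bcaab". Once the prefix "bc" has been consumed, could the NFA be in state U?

Yes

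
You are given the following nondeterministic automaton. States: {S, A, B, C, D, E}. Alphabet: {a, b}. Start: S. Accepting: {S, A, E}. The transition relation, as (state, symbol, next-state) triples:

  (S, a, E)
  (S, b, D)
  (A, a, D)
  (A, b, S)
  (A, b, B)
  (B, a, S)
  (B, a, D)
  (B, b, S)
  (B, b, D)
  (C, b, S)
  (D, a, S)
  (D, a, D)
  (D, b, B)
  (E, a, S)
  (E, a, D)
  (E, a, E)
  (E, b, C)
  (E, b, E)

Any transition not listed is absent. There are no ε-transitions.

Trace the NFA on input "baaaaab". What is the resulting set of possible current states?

{B, C, D, E}

Start in {S}.
Read 'b': S→{D}; now {D}.
Read 'a': D→{S, D}; now {S, D}.
Read 'a': S→{E}, D→{S, D}; now {S, D, E}.
Read 'a': S→{E}, D→{S, D}, E→{S, D, E}; now {S, D, E}.
Read 'a': S→{E}, D→{S, D}, E→{S, D, E}; now {S, D, E}.
Read 'a': S→{E}, D→{S, D}, E→{S, D, E}; now {S, D, E}.
Read 'b': S→{D}, D→{B}, E→{C, E}; now {B, C, D, E}.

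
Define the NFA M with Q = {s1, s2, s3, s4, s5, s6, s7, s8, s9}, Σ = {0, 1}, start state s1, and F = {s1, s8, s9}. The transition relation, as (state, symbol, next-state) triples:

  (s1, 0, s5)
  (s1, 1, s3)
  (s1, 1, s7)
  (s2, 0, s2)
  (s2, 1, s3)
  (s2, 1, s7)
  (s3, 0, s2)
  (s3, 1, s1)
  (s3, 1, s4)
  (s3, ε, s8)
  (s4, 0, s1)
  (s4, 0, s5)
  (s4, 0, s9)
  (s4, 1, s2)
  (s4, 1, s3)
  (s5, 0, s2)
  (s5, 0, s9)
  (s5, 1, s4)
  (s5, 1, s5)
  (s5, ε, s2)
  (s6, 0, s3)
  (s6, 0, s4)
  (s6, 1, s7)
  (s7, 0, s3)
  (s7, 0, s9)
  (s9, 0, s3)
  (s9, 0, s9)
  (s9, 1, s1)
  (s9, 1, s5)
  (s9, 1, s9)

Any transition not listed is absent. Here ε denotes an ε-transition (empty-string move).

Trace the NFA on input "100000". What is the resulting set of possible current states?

{s2, s3, s8, s9}

Start in {s1}.
Read '1': {s1} → {s3, s7, s8}.
Read '0': {s3, s7, s8} → {s2, s3, s8, s9}.
Read '0': {s2, s3, s8, s9} → {s2, s3, s8, s9}.
Read '0': {s2, s3, s8, s9} → {s2, s3, s8, s9}.
Read '0': {s2, s3, s8, s9} → {s2, s3, s8, s9}.
Read '0': {s2, s3, s8, s9} → {s2, s3, s8, s9}.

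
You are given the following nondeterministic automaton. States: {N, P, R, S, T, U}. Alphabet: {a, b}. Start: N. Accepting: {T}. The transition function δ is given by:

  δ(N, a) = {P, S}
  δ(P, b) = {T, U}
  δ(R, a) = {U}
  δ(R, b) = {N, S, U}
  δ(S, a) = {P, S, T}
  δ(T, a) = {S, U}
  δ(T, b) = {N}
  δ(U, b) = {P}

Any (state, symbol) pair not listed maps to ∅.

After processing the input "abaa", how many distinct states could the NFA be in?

3

Start in {N}.
Read 'a': {N} → {P, S}.
Read 'b': {P, S} → {T, U}.
Read 'a': {T, U} → {S, U}.
Read 'a': {S, U} → {P, S, T}.
That set has 3 states.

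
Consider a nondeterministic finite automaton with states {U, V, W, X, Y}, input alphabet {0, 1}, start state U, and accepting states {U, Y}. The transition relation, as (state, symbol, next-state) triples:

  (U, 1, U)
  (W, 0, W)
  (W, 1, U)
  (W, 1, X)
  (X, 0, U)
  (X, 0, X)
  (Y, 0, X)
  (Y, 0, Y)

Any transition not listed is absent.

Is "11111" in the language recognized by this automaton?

Yes

Start in {U}.
Read '1': U→{U}; now {U}.
Read '1': U→{U}; now {U}.
Read '1': U→{U}; now {U}.
Read '1': U→{U}; now {U}.
Read '1': U→{U}; now {U}.
The final set {U} contains the accepting state U.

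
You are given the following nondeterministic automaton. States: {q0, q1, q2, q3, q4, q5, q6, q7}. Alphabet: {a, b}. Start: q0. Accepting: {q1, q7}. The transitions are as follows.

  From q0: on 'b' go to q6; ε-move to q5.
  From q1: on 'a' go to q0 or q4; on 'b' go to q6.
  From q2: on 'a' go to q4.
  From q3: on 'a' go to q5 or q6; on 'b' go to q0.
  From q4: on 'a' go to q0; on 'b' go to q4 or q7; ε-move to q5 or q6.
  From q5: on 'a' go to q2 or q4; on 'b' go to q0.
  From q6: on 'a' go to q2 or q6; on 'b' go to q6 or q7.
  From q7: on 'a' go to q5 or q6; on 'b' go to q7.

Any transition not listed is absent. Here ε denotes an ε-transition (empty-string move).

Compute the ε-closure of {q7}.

{q7}

Begin with {q7}.
No ε-moves leave this set, so the closure equals the set itself.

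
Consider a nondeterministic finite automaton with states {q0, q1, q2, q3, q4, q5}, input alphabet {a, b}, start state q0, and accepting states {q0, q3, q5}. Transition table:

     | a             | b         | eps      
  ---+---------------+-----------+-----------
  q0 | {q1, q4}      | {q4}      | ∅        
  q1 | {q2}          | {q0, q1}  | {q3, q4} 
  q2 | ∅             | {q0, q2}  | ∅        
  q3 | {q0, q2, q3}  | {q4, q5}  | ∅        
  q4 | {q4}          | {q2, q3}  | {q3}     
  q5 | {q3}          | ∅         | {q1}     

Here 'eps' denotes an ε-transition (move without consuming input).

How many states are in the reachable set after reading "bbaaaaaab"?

6

Start in {q0}.
Read 'b': {q0} → {q3, q4}.
Read 'b': {q3, q4} → {q1, q2, q3, q4, q5}.
Read 'a': {q1, q2, q3, q4, q5} → {q0, q2, q3, q4}.
Read 'a': {q0, q2, q3, q4} → {q0, q1, q2, q3, q4}.
Read 'a': {q0, q1, q2, q3, q4} → {q0, q1, q2, q3, q4}.
Read 'a': {q0, q1, q2, q3, q4} → {q0, q1, q2, q3, q4}.
Read 'a': {q0, q1, q2, q3, q4} → {q0, q1, q2, q3, q4}.
Read 'a': {q0, q1, q2, q3, q4} → {q0, q1, q2, q3, q4}.
Read 'b': {q0, q1, q2, q3, q4} → {q0, q1, q2, q3, q4, q5}.
That set has 6 states.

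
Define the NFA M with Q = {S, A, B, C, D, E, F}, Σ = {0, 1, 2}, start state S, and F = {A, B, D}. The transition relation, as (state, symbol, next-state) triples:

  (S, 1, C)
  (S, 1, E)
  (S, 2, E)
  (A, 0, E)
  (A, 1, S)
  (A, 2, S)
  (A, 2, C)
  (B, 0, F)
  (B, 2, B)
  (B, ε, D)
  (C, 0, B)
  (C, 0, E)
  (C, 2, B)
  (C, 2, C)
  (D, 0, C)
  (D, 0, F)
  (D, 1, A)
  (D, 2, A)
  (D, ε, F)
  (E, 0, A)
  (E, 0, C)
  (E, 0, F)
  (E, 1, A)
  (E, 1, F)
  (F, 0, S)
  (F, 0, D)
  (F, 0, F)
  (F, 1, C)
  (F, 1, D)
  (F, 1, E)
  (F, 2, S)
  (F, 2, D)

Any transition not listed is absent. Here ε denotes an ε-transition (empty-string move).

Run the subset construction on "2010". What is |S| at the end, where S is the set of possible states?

7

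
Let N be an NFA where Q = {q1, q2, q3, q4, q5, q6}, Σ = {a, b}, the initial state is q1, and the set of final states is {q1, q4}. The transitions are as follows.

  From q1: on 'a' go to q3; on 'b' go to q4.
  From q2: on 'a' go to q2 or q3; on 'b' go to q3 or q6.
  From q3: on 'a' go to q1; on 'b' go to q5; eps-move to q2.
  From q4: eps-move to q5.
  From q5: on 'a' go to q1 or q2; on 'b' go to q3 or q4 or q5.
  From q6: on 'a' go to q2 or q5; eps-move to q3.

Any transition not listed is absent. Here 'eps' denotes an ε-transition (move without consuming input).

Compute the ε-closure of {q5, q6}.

{q2, q3, q5, q6}

Begin with {q5, q6}.
ε-move q6 → q3; add q3.
ε-move q3 → q2; add q2.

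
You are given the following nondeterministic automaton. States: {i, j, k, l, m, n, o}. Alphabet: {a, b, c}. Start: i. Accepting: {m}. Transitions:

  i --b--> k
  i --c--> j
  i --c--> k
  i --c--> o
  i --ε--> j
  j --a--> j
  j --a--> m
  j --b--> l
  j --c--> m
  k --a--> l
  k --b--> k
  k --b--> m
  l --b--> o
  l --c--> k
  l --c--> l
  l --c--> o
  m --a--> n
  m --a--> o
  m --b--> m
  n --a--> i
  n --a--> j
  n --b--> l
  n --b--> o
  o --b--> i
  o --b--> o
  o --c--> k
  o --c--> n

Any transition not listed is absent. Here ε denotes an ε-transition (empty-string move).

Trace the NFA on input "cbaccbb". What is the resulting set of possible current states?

{i, j, k, l, m, o}

Start: ε-closure({i}) = {i, j}.
Read 'c': i→{j, k, o}, j→{m}; now {j, k, m, o}.
Read 'b': j→{l}, k→{k, m}, m→{m}, o→{i, o}; union {i, k, l, m, o}; ε-closure = {i, j, k, l, m, o}.
Read 'a': i→∅, j→{j, m}, k→{l}, l→∅, m→{n, o}, o→∅; now {j, l, m, n, o}.
Read 'c': j→{m}, l→{k, l, o}, m→∅, n→∅, o→{k, n}; now {k, l, m, n, o}.
Read 'c': k→∅, l→{k, l, o}, m→∅, n→∅, o→{k, n}; now {k, l, n, o}.
Read 'b': k→{k, m}, l→{o}, n→{l, o}, o→{i, o}; union {i, k, l, m, o}; ε-closure = {i, j, k, l, m, o}.
Read 'b': i→{k}, j→{l}, k→{k, m}, l→{o}, m→{m}, o→{i, o}; union {i, k, l, m, o}; ε-closure = {i, j, k, l, m, o}.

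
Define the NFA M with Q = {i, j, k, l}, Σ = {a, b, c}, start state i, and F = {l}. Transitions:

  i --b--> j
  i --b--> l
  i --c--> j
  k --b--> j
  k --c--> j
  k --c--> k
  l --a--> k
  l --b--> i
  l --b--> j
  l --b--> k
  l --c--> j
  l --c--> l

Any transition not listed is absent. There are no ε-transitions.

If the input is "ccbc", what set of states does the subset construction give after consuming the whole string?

∅

Start in {i}.
Read 'c': {i} → {j}.
Read 'c': {j} → ∅.
The set is empty and remains empty for the remaining 2 symbols.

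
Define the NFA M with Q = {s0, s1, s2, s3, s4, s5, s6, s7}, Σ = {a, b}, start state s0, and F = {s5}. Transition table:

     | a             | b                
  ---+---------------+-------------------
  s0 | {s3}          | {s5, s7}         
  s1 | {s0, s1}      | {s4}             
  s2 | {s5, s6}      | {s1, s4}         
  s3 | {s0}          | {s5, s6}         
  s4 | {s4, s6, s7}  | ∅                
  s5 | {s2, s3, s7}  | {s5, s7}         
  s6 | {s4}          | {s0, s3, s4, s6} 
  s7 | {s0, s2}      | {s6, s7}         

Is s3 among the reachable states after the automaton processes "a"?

Start in {s0}.
Read 'a': {s0} → {s3}.
State s3 is in {s3}.

Yes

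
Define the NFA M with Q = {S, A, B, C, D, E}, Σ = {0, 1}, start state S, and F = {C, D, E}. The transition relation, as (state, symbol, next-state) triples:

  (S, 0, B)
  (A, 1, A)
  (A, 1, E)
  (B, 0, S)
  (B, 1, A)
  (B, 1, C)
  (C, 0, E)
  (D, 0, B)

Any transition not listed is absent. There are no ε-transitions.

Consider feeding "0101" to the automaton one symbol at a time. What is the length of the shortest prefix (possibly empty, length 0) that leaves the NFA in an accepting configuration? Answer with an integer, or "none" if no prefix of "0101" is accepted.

Start in {S}.
Read '0': {S} → {B}.
Read '1': {B} → {A, C}.
None of the earlier sets intersect F, but {A, C} does.

2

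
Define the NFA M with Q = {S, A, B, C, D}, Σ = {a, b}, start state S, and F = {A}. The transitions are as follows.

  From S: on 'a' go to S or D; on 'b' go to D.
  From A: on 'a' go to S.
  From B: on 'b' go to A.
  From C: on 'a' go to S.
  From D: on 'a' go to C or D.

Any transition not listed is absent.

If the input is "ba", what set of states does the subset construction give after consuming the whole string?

Start in {S}.
Read 'b': {S} → {D}.
Read 'a': {D} → {C, D}.

{C, D}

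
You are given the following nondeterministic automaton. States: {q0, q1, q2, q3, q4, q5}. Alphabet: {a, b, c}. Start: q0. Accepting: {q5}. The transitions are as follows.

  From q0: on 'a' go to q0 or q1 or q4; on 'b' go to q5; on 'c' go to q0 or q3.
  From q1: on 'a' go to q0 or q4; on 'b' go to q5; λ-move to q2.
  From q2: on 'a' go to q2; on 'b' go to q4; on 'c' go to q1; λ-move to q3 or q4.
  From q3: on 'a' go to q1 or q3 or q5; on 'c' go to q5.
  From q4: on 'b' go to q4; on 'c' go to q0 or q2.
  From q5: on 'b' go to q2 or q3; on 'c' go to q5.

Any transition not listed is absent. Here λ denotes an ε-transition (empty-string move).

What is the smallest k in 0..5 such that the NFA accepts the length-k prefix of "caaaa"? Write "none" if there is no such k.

2

Start in {q0}.
Read 'c': {q0} → {q0, q3}.
Read 'a': {q0, q3} → {q0, q1, q2, q3, q4, q5}.
None of the earlier sets intersect F, but {q0, q1, q2, q3, q4, q5} does.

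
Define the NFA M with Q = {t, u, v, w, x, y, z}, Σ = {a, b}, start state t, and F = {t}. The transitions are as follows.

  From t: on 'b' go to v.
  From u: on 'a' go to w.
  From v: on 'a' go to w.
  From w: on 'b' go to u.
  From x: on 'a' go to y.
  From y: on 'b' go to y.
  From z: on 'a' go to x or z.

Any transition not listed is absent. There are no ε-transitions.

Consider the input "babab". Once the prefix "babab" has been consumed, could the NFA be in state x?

No

Start in {t}.
Read 'b': {t} → {v}.
Read 'a': {v} → {w}.
Read 'b': {w} → {u}.
Read 'a': {u} → {w}.
Read 'b': {w} → {u}.
State x is not in {u}.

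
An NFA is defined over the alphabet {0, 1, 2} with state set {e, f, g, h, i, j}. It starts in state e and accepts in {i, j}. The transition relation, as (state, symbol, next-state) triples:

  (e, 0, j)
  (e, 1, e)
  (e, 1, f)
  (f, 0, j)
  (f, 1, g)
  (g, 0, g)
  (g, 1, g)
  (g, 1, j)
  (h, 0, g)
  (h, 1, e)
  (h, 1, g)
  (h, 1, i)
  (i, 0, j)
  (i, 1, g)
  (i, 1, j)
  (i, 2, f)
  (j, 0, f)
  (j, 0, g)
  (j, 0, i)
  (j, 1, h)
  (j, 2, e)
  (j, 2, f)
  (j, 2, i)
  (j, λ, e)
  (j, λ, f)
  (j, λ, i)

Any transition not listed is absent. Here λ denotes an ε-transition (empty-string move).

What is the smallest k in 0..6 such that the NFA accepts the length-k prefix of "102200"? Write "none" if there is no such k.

Start in {e}.
Read '1': {e} → {e, f}.
Read '0': {e, f} → {e, f, i, j}.
None of the earlier sets intersect F, but {e, f, i, j} does.

2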